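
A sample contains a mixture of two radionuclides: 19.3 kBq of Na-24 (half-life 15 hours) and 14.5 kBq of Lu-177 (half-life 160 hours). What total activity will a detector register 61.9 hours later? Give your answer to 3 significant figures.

12.2 kBq

Na-24: 19.3 × (1/2)^(61.9/15) = 19.3 × (1/2)^4.1267 ≈ 1.1049 kBq.
Lu-177: 14.5 × (1/2)^(61.9/160) = 14.5 × (1/2)^0.38687 ≈ 11.089 kBq.
Total = 1.1049 + 11.089 ≈ 12.194 kBq.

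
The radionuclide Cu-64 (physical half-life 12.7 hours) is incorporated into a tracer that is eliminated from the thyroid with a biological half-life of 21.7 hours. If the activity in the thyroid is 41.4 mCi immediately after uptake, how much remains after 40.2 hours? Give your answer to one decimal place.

1/t_eff = 1/t_phys + 1/t_biol = 1/12.7 + 1/21.7 = 0.12482 per hour.
t_eff = 12.7 × 21.7 / (12.7 + 21.7) ≈ 8.0113 hours.
Remaining = 41.4 × (1/2)^(40.2/8.0113) = 41.4 × (1/2)^5.0179 ≈ 1.2778 mCi.

1.3 mCi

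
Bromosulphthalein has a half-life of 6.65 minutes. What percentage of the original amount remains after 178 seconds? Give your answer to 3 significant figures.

178 seconds = 2.96667 minutes.
n = 2.96667/6.65 ≈ 0.44612 half-lives.
Fraction remaining = (1/2)^0.44612 ≈ 0.73402, i.e. 73.402%.

73.4%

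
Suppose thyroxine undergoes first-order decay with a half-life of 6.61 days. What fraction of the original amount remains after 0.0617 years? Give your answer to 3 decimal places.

0.0617 years = 22.5205 days.
n = 22.5205/6.61 ≈ 3.407 half-lives.
Fraction remaining = (1/2)^3.407 ≈ 0.094271.

0.094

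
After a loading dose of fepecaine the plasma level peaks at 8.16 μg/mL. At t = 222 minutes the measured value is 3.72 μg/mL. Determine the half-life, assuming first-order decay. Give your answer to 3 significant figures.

A/A₀ = 3.72/8.16 ≈ 0.45588.
n = log₂(2.1935) ≈ 1.1333 half-lives elapsed in 222 minutes.
t½ = 222/1.1333 ≈ 195.89 minutes.

196 minutes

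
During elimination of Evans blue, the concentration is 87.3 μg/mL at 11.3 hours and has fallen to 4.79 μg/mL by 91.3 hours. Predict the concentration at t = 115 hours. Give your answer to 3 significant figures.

2.03 μg/mL

Over Δt = 91.3 − 11.3 = 80 hours, the level fell by a factor of 87.3/4.79 ≈ 18.225.
n = log₂(18.225) ≈ 4.1879 half-lives, so t½ = 80/4.1879 ≈ 19.103 hours.
From t = 91.3 to t = 115: 4.79 × (1/2)^((115−91.3)/19.103) ≈ 2.027 μg/mL.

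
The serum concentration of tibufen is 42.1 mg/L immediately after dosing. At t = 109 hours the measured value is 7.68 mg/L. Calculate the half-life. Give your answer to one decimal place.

A/A₀ = 7.68/42.1 ≈ 0.18242.
n = log₂(5.4818) ≈ 2.4546 half-lives elapsed in 109 hours.
t½ = 109/2.4546 ≈ 44.406 hours.

44.4 hours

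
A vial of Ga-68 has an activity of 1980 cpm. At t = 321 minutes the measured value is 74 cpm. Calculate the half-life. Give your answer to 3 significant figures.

67.7 minutes

A/A₀ = 74/1980 ≈ 0.037374.
n = log₂(26.757) ≈ 4.7418 half-lives elapsed in 321 minutes.
t½ = 321/4.7418 ≈ 67.695 minutes.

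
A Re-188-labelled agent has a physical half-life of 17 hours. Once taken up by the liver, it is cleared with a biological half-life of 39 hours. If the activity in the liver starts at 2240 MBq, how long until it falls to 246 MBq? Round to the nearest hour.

1/t_eff = 1/t_phys + 1/t_biol = 1/17 + 1/39 = 0.084465 per hour.
t_eff = 17 × 39 / (17 + 39) ≈ 11.839 hours.
n = log₂(2240/246) ≈ 3.1868; t = 3.1868 × 11.839 ≈ 37.729 hours.

38 hours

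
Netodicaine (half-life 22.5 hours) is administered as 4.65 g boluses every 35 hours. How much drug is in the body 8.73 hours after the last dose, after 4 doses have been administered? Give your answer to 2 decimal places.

5.31 g

The 4 doses were given 113.73, 78.73, 43.73, 8.73 hours ago.
Total = 4.65·(1/2)^(113.73/22.5) + 4.65·(1/2)^(78.73/22.5) + 4.65·(1/2)^(43.73/22.5) + 4.65·(1/2)^(8.73/22.5)
      = 0.13991 + 0.41126 + 1.2089 + 3.5535 ≈ 5.3135 g.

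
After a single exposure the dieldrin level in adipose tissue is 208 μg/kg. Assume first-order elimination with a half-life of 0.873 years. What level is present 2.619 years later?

Elapsed time is 3 half-lives (2.619/0.873).
Each half-life halves the amount: 208 × (1/2)^3 = 208/8 = 26 μg/kg.

26 μg/kg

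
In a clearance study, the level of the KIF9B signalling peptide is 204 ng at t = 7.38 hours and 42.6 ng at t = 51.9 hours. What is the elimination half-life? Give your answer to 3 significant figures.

Over Δt = 51.9 − 7.38 = 44.52 hours, the level fell by a factor of 204/42.6 ≈ 4.7887.
n = log₂(4.7887) ≈ 2.2596 half-lives, so t½ = 44.52/2.2596 ≈ 19.702 hours.

19.7 hours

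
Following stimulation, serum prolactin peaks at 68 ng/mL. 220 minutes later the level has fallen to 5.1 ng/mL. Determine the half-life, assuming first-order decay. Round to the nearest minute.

59 minutes

A/A₀ = 5.1/68 ≈ 0.075.
n = log₂(13.333) ≈ 3.737 half-lives elapsed in 220 minutes.
t½ = 220/3.737 ≈ 58.871 minutes.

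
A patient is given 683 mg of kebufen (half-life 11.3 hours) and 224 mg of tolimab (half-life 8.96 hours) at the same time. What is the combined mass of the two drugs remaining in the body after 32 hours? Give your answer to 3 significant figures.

115 mg

kebufen: 683 × (1/2)^(32/11.3) = 683 × (1/2)^2.8319 ≈ 95.928 mg.
tolimab: 224 × (1/2)^(32/8.96) = 224 × (1/2)^3.5714 ≈ 18.843 mg.
Total = 95.928 + 18.843 ≈ 114.77 mg.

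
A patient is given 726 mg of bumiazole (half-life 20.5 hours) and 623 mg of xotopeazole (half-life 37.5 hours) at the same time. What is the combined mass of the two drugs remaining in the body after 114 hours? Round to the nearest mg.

bumiazole: 726 × (1/2)^(114/20.5) = 726 × (1/2)^5.561 ≈ 15.379 mg.
xotopeazole: 623 × (1/2)^(114/37.5) = 623 × (1/2)^3.04 ≈ 75.746 mg.
Total = 15.379 + 75.746 ≈ 91.124 mg.

91 mg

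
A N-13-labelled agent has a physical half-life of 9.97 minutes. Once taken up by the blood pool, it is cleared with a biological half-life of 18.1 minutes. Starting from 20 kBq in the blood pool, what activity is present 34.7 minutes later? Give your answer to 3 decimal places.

0.474 kBq

1/t_eff = 1/t_phys + 1/t_biol = 1/9.97 + 1/18.1 = 0.15555 per minute.
t_eff = 9.97 × 18.1 / (9.97 + 18.1) ≈ 6.4288 minutes.
Remaining = 20 × (1/2)^(34.7/6.4288) = 20 × (1/2)^5.3976 ≈ 0.47446 kBq.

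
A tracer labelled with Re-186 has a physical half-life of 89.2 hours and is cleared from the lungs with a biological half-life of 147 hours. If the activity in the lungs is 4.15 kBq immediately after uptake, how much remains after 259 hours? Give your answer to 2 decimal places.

1/t_eff = 1/t_phys + 1/t_biol = 1/89.2 + 1/147 = 0.018013 per hour.
t_eff = 89.2 × 147 / (89.2 + 147) ≈ 55.514 hours.
Remaining = 4.15 × (1/2)^(259/55.514) = 4.15 × (1/2)^4.6655 ≈ 0.16353 kBq.

0.16 kBq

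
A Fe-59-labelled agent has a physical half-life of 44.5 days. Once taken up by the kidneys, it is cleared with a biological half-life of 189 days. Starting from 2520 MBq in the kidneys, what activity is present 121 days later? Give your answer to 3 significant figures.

1/t_eff = 1/t_phys + 1/t_biol = 1/44.5 + 1/189 = 0.027763 per day.
t_eff = 44.5 × 189 / (44.5 + 189) ≈ 36.019 days.
Remaining = 2520 × (1/2)^(121/36.019) = 2520 × (1/2)^3.3593 ≈ 245.55 MBq.

246 MBq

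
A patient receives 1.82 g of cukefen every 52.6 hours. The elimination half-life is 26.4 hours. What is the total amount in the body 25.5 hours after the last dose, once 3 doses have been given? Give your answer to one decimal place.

The 3 doses were given 130.7, 78.1, 25.5 hours ago.
Total = 1.82·(1/2)^(130.7/26.4) + 1.82·(1/2)^(78.1/26.4) + 1.82·(1/2)^(25.5/26.4)
      = 0.05885 + 0.23417 + 0.93176 ≈ 1.2248 g.

1.2 g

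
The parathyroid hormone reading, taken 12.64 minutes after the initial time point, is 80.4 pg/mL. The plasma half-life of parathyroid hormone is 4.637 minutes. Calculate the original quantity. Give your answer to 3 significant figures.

Number of half-lives elapsed: n = 12.64/4.637 ≈ 2.7259.
A₀ = A × 2^n = 80.4 × 2^2.7259 = 80.4 × 6.6157 ≈ 531.9 pg/mL.

532 pg/mL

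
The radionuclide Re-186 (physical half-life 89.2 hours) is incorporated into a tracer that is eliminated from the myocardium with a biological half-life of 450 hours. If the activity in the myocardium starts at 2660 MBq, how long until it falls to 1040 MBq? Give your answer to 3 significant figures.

101 hours

1/t_eff = 1/t_phys + 1/t_biol = 1/89.2 + 1/450 = 0.013433 per hour.
t_eff = 89.2 × 450 / (89.2 + 450) ≈ 74.444 hours.
n = log₂(2660/1040) ≈ 1.3548; t = 1.3548 × 74.444 ≈ 100.86 hours.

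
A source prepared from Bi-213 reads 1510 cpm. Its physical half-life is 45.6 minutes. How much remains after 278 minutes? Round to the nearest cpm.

22 cpm

Number of half-lives: n = 278/45.6 ≈ 6.0965.
Remaining = 1510 × (1/2)^6.0965 = 1510 × 0.014614 ≈ 22.067 cpm.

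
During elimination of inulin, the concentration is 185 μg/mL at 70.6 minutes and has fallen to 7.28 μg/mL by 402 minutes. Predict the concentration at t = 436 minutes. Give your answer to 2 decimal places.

Over Δt = 402 − 70.6 = 331.4 minutes, the level fell by a factor of 185/7.28 ≈ 25.412.
n = log₂(25.412) ≈ 4.6674 half-lives, so t½ = 331.4/4.6674 ≈ 71.002 minutes.
From t = 402 to t = 436: 7.28 × (1/2)^((436−402)/71.002) ≈ 5.2237 μg/mL.

5.22 μg/mL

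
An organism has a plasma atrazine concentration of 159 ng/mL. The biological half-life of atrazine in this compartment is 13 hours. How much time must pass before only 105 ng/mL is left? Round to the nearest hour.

Fraction remaining = 105/159 ≈ 0.66038.
n = log₂(159/105) = ln(1.5143)/ln 2 ≈ 0.59864 half-lives.
t = n × t½ = 0.59864 × 13 ≈ 7.7823 hours.

8 hours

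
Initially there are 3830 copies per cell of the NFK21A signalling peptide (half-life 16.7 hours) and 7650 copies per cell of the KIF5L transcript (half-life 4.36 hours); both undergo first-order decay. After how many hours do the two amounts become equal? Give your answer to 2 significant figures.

5.9 hours

Set 3830·(1/2)^(t/16.7) = 7650·(1/2)^(t/4.36).
Taking log₂: log₂(3830/7650) = t·(1/16.7 − 1/4.36).
log₂(0.50065) = -0.99812; 1/16.7 − 1/4.36 = -0.16948.
t = -0.99812 / -0.16948 ≈ 5.8894 hours.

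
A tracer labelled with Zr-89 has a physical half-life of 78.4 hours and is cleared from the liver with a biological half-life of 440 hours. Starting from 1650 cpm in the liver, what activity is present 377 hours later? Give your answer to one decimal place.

32.5 cpm

1/t_eff = 1/t_phys + 1/t_biol = 1/78.4 + 1/440 = 0.015028 per hour.
t_eff = 78.4 × 440 / (78.4 + 440) ≈ 66.543 hours.
Remaining = 1650 × (1/2)^(377/66.543) = 1650 × (1/2)^5.6655 ≈ 32.509 cpm.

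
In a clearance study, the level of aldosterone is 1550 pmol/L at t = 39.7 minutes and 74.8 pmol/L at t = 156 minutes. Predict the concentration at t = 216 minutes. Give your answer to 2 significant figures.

Over Δt = 156 − 39.7 = 116.3 minutes, the level fell by a factor of 1550/74.8 ≈ 20.722.
n = log₂(20.722) ≈ 4.3731 half-lives, so t½ = 116.3/4.3731 ≈ 26.594 minutes.
From t = 156 to t = 216: 74.8 × (1/2)^((216−156)/26.594) ≈ 15.658 pmol/L.

16 pmol/L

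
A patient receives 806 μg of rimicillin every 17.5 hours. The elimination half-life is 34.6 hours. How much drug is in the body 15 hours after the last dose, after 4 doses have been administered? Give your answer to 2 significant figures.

1500 μg

The 4 doses were given 67.5, 50, 32.5, 15 hours ago.
Total = 806·(1/2)^(67.5/34.6) + 806·(1/2)^(50/34.6) + 806·(1/2)^(32.5/34.6) + 806·(1/2)^(15/34.6)
      = 208.48 + 296.02 + 420.32 + 596.8 ≈ 1521.6 μg.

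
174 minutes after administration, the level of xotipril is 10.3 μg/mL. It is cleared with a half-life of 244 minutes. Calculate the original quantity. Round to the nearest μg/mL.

17 μg/mL

Number of half-lives elapsed: n = 174/244 ≈ 0.71311.
A₀ = A × 2^n = 10.3 × 2^0.71311 = 10.3 × 1.6393 ≈ 16.885 μg/mL.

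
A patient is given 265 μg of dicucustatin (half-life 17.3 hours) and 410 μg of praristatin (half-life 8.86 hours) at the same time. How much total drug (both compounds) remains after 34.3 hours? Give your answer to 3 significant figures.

dicucustatin: 265 × (1/2)^(34.3/17.3) = 265 × (1/2)^1.9827 ≈ 67.051 μg.
praristatin: 410 × (1/2)^(34.3/8.86) = 410 × (1/2)^3.8713 ≈ 28.015 μg.
Total = 67.051 + 28.015 ≈ 95.067 μg.

95.1 μg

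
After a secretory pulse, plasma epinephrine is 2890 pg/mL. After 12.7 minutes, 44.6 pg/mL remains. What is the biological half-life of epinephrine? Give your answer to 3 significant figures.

A/A₀ = 44.6/2890 ≈ 0.015433.
n = log₂(64.798) ≈ 6.0179 half-lives elapsed in 12.7 minutes.
t½ = 12.7/6.0179 ≈ 2.1104 minutes.

2.11 minutes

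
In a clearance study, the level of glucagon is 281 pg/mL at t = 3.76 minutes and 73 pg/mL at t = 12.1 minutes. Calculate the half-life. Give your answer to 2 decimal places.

4.29 minutes

Over Δt = 12.1 − 3.76 = 8.34 minutes, the level fell by a factor of 281/73 ≈ 3.8493.
n = log₂(3.8493) ≈ 1.9446 half-lives, so t½ = 8.34/1.9446 ≈ 4.2888 minutes.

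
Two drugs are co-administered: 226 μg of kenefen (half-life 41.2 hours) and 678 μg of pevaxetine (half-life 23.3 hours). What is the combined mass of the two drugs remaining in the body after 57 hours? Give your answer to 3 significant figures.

kenefen: 226 × (1/2)^(57/41.2) = 226 × (1/2)^1.3835 ≈ 86.623 μg.
pevaxetine: 678 × (1/2)^(57/23.3) = 678 × (1/2)^2.4464 ≈ 124.4 μg.
Total = 86.623 + 124.4 ≈ 211.02 μg.

211 μg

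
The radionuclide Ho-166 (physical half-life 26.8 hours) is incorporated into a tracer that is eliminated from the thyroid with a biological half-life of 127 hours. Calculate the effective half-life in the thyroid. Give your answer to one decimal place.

22.1 hours

1/t_eff = 1/t_phys + 1/t_biol = 1/26.8 + 1/127 = 0.045187 per hour.
t_eff = 26.8 × 127 / (26.8 + 127) ≈ 22.13 hours.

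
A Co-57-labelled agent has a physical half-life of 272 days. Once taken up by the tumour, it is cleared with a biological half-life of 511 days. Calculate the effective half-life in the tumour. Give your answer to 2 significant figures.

180 days

1/t_eff = 1/t_phys + 1/t_biol = 1/272 + 1/511 = 0.0056334 per day.
t_eff = 272 × 511 / (272 + 511) ≈ 177.51 days.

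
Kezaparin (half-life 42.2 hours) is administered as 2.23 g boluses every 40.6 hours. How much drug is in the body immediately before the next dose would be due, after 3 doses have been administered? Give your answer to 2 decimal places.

2.03 g

The 3 doses were given 121.8, 81.2, 40.6 hours ago.
Total = 2.23·(1/2)^(121.8/42.2) + 2.23·(1/2)^(81.2/42.2) + 2.23·(1/2)^(40.6/42.2)
      = 0.30162 + 0.58759 + 1.1447 ≈ 2.0339 g.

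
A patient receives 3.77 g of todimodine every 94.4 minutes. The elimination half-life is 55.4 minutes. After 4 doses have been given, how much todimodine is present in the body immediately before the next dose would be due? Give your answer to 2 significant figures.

1.7 g

The 4 doses were given 377.6, 283.2, 188.8, 94.4 minutes ago.
Total = 3.77·(1/2)^(377.6/55.4) + 3.77·(1/2)^(283.2/55.4) + 3.77·(1/2)^(188.8/55.4) + 3.77·(1/2)^(94.4/55.4)
      = 0.033462 + 0.10902 + 0.35518 + 1.1572 ≈ 1.6548 g.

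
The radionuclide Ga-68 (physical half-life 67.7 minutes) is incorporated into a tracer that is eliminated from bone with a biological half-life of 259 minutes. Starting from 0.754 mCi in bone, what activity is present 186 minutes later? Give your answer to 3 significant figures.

0.0683 mCi

1/t_eff = 1/t_phys + 1/t_biol = 1/67.7 + 1/259 = 0.018632 per minute.
t_eff = 67.7 × 259 / (67.7 + 259) ≈ 53.671 minutes.
Remaining = 0.754 × (1/2)^(186/53.671) = 0.754 × (1/2)^3.4656 ≈ 0.068255 mCi.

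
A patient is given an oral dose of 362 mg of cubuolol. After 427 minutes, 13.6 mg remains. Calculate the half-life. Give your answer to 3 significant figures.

90.2 minutes

A/A₀ = 13.6/362 ≈ 0.037569.
n = log₂(26.618) ≈ 4.7343 half-lives elapsed in 427 minutes.
t½ = 427/4.7343 ≈ 90.193 minutes.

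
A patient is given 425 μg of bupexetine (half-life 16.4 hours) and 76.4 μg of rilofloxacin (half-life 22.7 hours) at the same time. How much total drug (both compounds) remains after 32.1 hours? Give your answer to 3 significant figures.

bupexetine: 425 × (1/2)^(32.1/16.4) = 425 × (1/2)^1.9573 ≈ 109.44 μg.
rilofloxacin: 76.4 × (1/2)^(32.1/22.7) = 76.4 × (1/2)^1.4141 ≈ 28.669 μg.
Total = 109.44 + 28.669 ≈ 138.11 μg.

138 μg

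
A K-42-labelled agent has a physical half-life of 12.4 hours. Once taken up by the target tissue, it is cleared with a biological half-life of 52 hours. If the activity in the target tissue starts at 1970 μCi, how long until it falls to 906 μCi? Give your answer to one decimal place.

11.2 hours

1/t_eff = 1/t_phys + 1/t_biol = 1/12.4 + 1/52 = 0.099876 per hour.
t_eff = 12.4 × 52 / (12.4 + 52) ≈ 10.012 hours.
n = log₂(1970/906) ≈ 1.1206; t = 1.1206 × 10.012 ≈ 11.22 hours.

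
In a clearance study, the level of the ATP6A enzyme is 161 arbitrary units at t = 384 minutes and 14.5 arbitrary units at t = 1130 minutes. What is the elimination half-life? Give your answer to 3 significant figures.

215 minutes

Over Δt = 1130 − 384 = 746 minutes, the level fell by a factor of 161/14.5 ≈ 11.103.
n = log₂(11.103) ≈ 3.4729 half-lives, so t½ = 746/3.4729 ≈ 214.8 minutes.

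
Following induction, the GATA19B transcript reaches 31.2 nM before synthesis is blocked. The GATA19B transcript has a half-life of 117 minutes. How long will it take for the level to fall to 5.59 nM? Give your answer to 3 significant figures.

290 minutes

Fraction remaining = 5.59/31.2 ≈ 0.17917.
n = log₂(31.2/5.59) = ln(5.5814)/ln 2 ≈ 2.4806 half-lives.
t = n × t½ = 2.4806 × 117 ≈ 290.23 minutes.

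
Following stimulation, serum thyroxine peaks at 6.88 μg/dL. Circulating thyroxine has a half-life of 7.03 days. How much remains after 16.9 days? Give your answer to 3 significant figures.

Number of half-lives: n = 16.9/7.03 ≈ 2.404.
Remaining = 6.88 × (1/2)^2.404 = 6.88 × 0.18894 ≈ 1.2999 μg/dL.

1.30 μg/dL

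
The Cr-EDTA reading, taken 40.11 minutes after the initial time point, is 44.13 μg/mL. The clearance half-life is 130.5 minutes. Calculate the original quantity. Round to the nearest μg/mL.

Number of half-lives elapsed: n = 40.11/130.5 ≈ 0.30736.
A₀ = A × 2^n = 44.13 × 2^0.30736 = 44.13 × 1.2374 ≈ 54.608 μg/mL.

55 μg/mL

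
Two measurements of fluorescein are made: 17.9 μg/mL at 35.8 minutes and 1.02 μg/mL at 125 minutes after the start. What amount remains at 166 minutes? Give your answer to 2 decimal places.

Over Δt = 125 − 35.8 = 89.2 minutes, the level fell by a factor of 17.9/1.02 ≈ 17.549.
n = log₂(17.549) ≈ 4.1333 half-lives, so t½ = 89.2/4.1333 ≈ 21.581 minutes.
From t = 125 to t = 166: 1.02 × (1/2)^((166−125)/21.581) ≈ 0.27333 μg/mL.

0.27 μg/mL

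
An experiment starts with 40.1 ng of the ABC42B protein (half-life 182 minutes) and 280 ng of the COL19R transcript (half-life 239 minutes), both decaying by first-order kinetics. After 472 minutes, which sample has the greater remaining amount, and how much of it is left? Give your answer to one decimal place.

ABC42B protein: 40.1 × (1/2)^2.5934 ≈ 6.6443 ng.
COL19R transcript: 280 × (1/2)^1.9749 ≈ 71.229 ng.
COL19R transcript has more remaining, at ≈ 71.229 ng.

COL19R transcript, 71.2 ng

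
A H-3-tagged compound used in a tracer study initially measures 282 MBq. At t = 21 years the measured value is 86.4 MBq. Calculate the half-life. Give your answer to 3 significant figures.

12.3 years

A/A₀ = 86.4/282 ≈ 0.30638.
n = log₂(3.2639) ≈ 1.7066 half-lives elapsed in 21 years.
t½ = 21/1.7066 ≈ 12.305 years.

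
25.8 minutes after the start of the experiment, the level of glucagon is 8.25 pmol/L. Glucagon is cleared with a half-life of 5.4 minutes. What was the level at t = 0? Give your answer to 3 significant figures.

226 pmol/L

Number of half-lives elapsed: n = 25.8/5.4 ≈ 4.7778.
A₀ = A × 2^n = 8.25 × 2^4.7778 = 8.25 × 27.432 ≈ 226.31 pmol/L.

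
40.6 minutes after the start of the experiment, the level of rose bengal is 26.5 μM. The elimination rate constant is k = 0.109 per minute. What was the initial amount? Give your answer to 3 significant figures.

t½ = ln 2 / k = 0.69315 / 0.109 ≈ 6.3591 minutes.
Number of half-lives elapsed: n = 40.6/6.3591 ≈ 6.3845.
A₀ = A × 2^n = 26.5 × 2^6.3845 = 26.5 × 83.546 ≈ 2214 μM.

2210 μM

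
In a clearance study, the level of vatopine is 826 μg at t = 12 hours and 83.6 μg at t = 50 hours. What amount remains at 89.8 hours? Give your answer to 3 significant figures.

7.59 μg

Over Δt = 50 − 12 = 38 hours, the level fell by a factor of 826/83.6 ≈ 9.8804.
n = log₂(9.8804) ≈ 3.3046 half-lives, so t½ = 38/3.3046 ≈ 11.499 hours.
From t = 50 to t = 89.8: 83.6 × (1/2)^((89.8−50)/11.499) ≈ 7.5912 μg.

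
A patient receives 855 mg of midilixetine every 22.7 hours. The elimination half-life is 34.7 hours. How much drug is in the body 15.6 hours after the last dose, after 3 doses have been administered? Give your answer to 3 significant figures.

The 3 doses were given 61, 38.3, 15.6 hours ago.
Total = 855·(1/2)^(61/34.7) + 855·(1/2)^(38.3/34.7) + 855·(1/2)^(15.6/34.7)
      = 252.8 + 397.84 + 626.08 ≈ 1276.7 mg.

1280 mg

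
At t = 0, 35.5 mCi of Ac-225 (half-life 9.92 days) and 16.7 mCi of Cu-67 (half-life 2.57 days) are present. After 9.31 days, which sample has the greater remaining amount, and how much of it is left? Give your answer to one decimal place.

Ac-225: 35.5 × (1/2)^0.93851 ≈ 18.523 mCi.
Cu-67: 16.7 × (1/2)^3.6226 ≈ 1.3559 mCi.
Ac-225 has more remaining, at ≈ 18.523 mCi.

Ac-225, 18.5 mCi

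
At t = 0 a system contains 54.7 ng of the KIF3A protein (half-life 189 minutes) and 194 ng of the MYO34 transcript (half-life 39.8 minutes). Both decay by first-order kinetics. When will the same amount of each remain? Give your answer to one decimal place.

Set 54.7·(1/2)^(t/189) = 194·(1/2)^(t/39.8).
Taking log₂: log₂(54.7/194) = t·(1/189 − 1/39.8).
log₂(0.28196) = -1.8264; 1/189 − 1/39.8 = -0.019835.
t = -1.8264 / -0.019835 ≈ 92.084 minutes.

92.1 minutes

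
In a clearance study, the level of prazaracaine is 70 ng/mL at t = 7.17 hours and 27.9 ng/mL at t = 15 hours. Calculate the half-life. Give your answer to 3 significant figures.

5.90 hours

Over Δt = 15 − 7.17 = 7.83 hours, the level fell by a factor of 70/27.9 ≈ 2.509.
n = log₂(2.509) ≈ 1.3271 half-lives, so t½ = 7.83/1.3271 ≈ 5.9001 hours.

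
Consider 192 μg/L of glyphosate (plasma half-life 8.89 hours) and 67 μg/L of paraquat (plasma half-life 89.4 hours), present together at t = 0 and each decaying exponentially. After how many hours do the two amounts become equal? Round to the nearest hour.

15 hours

Set 192·(1/2)^(t/8.89) = 67·(1/2)^(t/89.4).
Taking log₂: log₂(192/67) = t·(1/8.89 − 1/89.4).
log₂(2.8657) = 1.5189; 1/8.89 − 1/89.4 = 0.1013.
t = 1.5189 / 0.1013 ≈ 14.994 hours.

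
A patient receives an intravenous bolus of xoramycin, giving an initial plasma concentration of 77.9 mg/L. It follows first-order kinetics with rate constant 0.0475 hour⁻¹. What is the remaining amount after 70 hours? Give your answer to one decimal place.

2.8 mg/L

t½ = ln 2 / λ = 0.69315 / 0.0475 ≈ 14.593 hours.
Number of half-lives: n = 70/14.593 ≈ 4.797.
Remaining = 77.9 × (1/2)^4.797 = 77.9 × 0.035973 ≈ 2.8023 mg/L.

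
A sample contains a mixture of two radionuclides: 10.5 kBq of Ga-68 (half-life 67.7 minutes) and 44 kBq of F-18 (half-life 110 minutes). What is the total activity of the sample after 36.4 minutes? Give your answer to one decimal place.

42.2 kBq

Ga-68: 10.5 × (1/2)^(36.4/67.7) = 10.5 × (1/2)^0.53767 ≈ 7.2333 kBq.
F-18: 44 × (1/2)^(36.4/110) = 44 × (1/2)^0.33091 ≈ 34.982 kBq.
Total = 7.2333 + 34.982 ≈ 42.215 kBq.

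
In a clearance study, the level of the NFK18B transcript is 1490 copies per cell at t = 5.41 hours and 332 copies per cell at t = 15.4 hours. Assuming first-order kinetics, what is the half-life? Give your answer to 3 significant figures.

Over Δt = 15.4 − 5.41 = 9.99 hours, the level fell by a factor of 1490/332 ≈ 4.488.
n = log₂(4.488) ≈ 2.1661 half-lives, so t½ = 9.99/2.1661 ≈ 4.6121 hours.

4.61 hours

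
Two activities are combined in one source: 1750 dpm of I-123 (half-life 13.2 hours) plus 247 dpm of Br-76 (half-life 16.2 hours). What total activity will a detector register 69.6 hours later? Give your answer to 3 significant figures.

I-123: 1750 × (1/2)^(69.6/13.2) = 1750 × (1/2)^5.2727 ≈ 45.268 dpm.
Br-76: 247 × (1/2)^(69.6/16.2) = 247 × (1/2)^4.2963 ≈ 12.571 dpm.
Total = 45.268 + 12.571 ≈ 57.839 dpm.

57.8 dpm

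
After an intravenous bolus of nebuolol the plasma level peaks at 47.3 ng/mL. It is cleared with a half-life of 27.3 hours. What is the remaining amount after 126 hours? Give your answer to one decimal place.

1.9 ng/mL

Number of half-lives: n = 126/27.3 ≈ 4.6154.
Remaining = 47.3 × (1/2)^4.6154 = 47.3 × 0.040797 ≈ 1.9297 ng/mL.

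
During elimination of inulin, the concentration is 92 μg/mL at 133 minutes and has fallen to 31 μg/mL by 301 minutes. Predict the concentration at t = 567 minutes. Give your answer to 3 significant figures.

Over Δt = 301 − 133 = 168 minutes, the level fell by a factor of 92/31 ≈ 2.9677.
n = log₂(2.9677) ≈ 1.5694 half-lives, so t½ = 168/1.5694 ≈ 107.05 minutes.
From t = 301 to t = 567: 31 × (1/2)^((567−301)/107.05) ≈ 5.538 μg/mL.

5.54 μg/mL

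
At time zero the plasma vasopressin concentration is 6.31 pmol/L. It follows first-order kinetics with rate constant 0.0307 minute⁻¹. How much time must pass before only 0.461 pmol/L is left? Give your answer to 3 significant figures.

85.2 minutes

t½ = ln 2 / k = 0.69315 / 0.0307 ≈ 22.578 minutes.
Fraction remaining = 0.461/6.31 ≈ 0.073059.
n = log₂(6.31/0.461) = ln(13.688)/ln 2 ≈ 3.7748 half-lives.
t = n × t½ = 3.7748 × 22.578 ≈ 85.228 minutes.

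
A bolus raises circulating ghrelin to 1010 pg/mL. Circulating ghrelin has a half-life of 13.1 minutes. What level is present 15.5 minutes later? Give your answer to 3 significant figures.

Number of half-lives: n = 15.5/13.1 ≈ 1.1832.
Remaining = 1010 × (1/2)^1.1832 = 1010 × 0.44037 ≈ 444.78 pg/mL.

445 pg/mL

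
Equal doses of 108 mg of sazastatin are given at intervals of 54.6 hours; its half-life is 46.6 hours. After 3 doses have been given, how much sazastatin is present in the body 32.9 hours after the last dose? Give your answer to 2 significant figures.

The 3 doses were given 142.1, 87.5, 32.9 hours ago.
Total = 108·(1/2)^(142.1/46.6) + 108·(1/2)^(87.5/46.6) + 108·(1/2)^(32.9/46.6)
      = 13.046 + 29.389 + 66.205 ≈ 108.64 mg.

110 mg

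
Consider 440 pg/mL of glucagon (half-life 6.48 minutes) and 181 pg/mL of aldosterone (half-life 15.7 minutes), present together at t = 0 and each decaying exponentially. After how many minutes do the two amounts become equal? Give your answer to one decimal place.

14.1 minutes

Set 440·(1/2)^(t/6.48) = 181·(1/2)^(t/15.7).
Taking log₂: log₂(440/181) = t·(1/6.48 − 1/15.7).
log₂(2.4309) = 1.2815; 1/6.48 − 1/15.7 = 0.090627.
t = 1.2815 / 0.090627 ≈ 14.141 minutes.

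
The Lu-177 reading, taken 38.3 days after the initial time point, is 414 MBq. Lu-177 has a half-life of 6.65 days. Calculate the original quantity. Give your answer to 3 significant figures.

22400 MBq

Number of half-lives elapsed: n = 38.3/6.65 ≈ 5.7594.
A₀ = A × 2^n = 414 × 2^5.7594 = 414 × 54.169 ≈ 22426 MBq.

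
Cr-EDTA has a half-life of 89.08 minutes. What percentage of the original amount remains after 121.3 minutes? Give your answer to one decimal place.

38.9%

n = 121.3/89.08 ≈ 1.3617 half-lives.
Fraction remaining = (1/2)^1.3617 ≈ 0.38912, i.e. 38.912%.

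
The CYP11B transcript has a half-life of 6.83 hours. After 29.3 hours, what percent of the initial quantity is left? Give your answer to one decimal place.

5.1%

n = 29.3/6.83 ≈ 4.2899 half-lives.
Fraction remaining = (1/2)^4.2899 ≈ 0.051123, i.e. 5.1123%.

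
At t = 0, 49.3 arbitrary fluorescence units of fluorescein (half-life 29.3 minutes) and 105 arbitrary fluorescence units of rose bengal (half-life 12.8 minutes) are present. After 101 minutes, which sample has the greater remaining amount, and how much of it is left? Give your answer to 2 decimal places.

fluorescein: 49.3 × (1/2)^3.4471 ≈ 4.5203 arbitrary fluorescence units.
rose bengal: 105 × (1/2)^7.8906 ≈ 0.44246 arbitrary fluorescence units.
Fluorescein has more remaining, at ≈ 4.5203 arbitrary fluorescence units.

fluorescein, 4.52 arbitrary fluorescence units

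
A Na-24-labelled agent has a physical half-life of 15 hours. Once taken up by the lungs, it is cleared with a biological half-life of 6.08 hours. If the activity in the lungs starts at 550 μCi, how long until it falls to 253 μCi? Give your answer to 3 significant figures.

1/t_eff = 1/t_phys + 1/t_biol = 1/15 + 1/6.08 = 0.23114 per hour.
t_eff = 15 × 6.08 / (15 + 6.08) ≈ 4.3264 hours.
n = log₂(550/253) ≈ 1.1203; t = 1.1203 × 4.3264 ≈ 4.8468 hours.

4.85 hours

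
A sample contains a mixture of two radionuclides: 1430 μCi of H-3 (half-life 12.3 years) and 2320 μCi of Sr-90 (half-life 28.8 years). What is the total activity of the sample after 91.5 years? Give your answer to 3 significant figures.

H-3: 1430 × (1/2)^(91.5/12.3) = 1430 × (1/2)^7.439 ≈ 8.2407 μCi.
Sr-90: 2320 × (1/2)^(91.5/28.8) = 2320 × (1/2)^3.1771 ≈ 256.5 μCi.
Total = 8.2407 + 256.5 ≈ 264.74 μCi.

265 μCi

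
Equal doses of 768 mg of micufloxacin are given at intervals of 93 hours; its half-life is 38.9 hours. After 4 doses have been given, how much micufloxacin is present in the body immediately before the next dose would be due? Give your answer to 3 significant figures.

The 4 doses were given 372, 279, 186, 93 hours ago.
Total = 768·(1/2)^(372/38.9) + 768·(1/2)^(279/38.9) + 768·(1/2)^(186/38.9) + 768·(1/2)^(93/38.9)
      = 1.0154 + 5.3248 + 27.925 + 146.45 ≈ 180.71 mg.

181 mg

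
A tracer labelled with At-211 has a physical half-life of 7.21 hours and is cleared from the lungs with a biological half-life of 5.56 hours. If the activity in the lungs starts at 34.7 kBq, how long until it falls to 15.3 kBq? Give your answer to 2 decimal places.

3.71 hours

1/t_eff = 1/t_phys + 1/t_biol = 1/7.21 + 1/5.56 = 0.31855 per hour.
t_eff = 7.21 × 5.56 / (7.21 + 5.56) ≈ 3.1392 hours.
n = log₂(34.7/15.3) ≈ 1.1814; t = 1.1814 × 3.1392 ≈ 3.7087 hours.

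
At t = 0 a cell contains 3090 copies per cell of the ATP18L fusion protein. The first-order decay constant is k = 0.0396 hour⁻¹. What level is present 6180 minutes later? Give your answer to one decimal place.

t½ = ln 2 / k = 0.69315 / 0.0396 ≈ 17.504 hours.
Convert the elapsed time: 6180 minutes = 103 hours.
Number of half-lives: n = 103/17.504 ≈ 5.8845.
Remaining = 3090 × (1/2)^5.8845 = 3090 × 0.016928 ≈ 52.307 copies per cell.

52.3 copies per cell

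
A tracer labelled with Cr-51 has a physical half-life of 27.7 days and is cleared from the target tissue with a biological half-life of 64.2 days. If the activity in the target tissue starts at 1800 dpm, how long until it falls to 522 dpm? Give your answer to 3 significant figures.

34.6 days

1/t_eff = 1/t_phys + 1/t_biol = 1/27.7 + 1/64.2 = 0.051677 per day.
t_eff = 27.7 × 64.2 / (27.7 + 64.2) ≈ 19.351 days.
n = log₂(1800/522) ≈ 1.7859; t = 1.7859 × 19.351 ≈ 34.558 days.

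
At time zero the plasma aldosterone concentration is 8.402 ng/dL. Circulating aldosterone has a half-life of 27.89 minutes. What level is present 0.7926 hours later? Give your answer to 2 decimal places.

Convert the elapsed time: 0.7926 hours = 47.556 minutes.
Number of half-lives: n = 47.556/27.89 ≈ 1.7051.
Remaining = 8.402 × (1/2)^1.7051 = 8.402 × 0.30669 ≈ 2.5768 ng/dL.

2.58 ng/dL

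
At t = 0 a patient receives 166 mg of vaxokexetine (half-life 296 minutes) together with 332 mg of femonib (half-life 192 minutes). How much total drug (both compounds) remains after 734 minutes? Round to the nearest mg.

53 mg

vaxokexetine: 166 × (1/2)^(734/296) = 166 × (1/2)^2.4797 ≈ 29.76 mg.
femonib: 332 × (1/2)^(734/192) = 332 × (1/2)^3.8229 ≈ 23.46 mg.
Total = 29.76 + 23.46 ≈ 53.22 mg.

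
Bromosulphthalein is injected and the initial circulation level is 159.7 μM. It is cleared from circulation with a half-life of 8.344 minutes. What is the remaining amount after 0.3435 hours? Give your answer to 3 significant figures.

28.8 μM

Convert the elapsed time: 0.3435 hours = 20.61 minutes.
Number of half-lives: n = 20.61/8.344 ≈ 2.47.
Remaining = 159.7 × (1/2)^2.47 = 159.7 × 0.18049 ≈ 28.824 μM.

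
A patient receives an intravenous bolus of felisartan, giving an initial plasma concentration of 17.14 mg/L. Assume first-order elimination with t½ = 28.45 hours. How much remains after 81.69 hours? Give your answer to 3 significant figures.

Number of half-lives: n = 81.69/28.45 ≈ 2.8714.
Remaining = 17.14 × (1/2)^2.8714 = 17.14 × 0.13666 ≈ 2.3423 mg/L.

2.34 mg/L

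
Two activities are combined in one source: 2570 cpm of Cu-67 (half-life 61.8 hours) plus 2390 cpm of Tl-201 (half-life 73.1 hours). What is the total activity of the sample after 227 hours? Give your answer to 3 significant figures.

Cu-67: 2570 × (1/2)^(227/61.8) = 2570 × (1/2)^3.6731 ≈ 201.47 cpm.
Tl-201: 2390 × (1/2)^(227/73.1) = 2390 × (1/2)^3.1053 ≈ 277.71 cpm.
Total = 201.47 + 277.71 ≈ 479.18 cpm.

479 cpm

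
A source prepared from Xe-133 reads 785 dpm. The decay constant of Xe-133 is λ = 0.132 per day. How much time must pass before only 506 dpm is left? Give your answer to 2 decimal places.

t½ = ln 2 / λ = 0.69315 / 0.132 ≈ 5.2511 days.
Fraction remaining = 506/785 ≈ 0.64459.
n = log₂(785/506) = ln(1.5514)/ln 2 ≈ 0.63356 half-lives.
t = n × t½ = 0.63356 × 5.2511 ≈ 3.3269 days.

3.33 days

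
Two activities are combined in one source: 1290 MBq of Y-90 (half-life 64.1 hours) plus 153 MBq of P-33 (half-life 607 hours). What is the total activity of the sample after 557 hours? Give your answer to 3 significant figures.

84.1 MBq

Y-90: 1290 × (1/2)^(557/64.1) = 1290 × (1/2)^8.6895 ≈ 3.1245 MBq.
P-33: 153 × (1/2)^(557/607) = 153 × (1/2)^0.91763 ≈ 80.995 MBq.
Total = 3.1245 + 80.995 ≈ 84.119 MBq.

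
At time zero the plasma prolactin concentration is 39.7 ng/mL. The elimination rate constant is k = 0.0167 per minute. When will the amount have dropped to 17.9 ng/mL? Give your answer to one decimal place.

t½ = ln 2 / k = 0.69315 / 0.0167 ≈ 41.506 minutes.
Fraction remaining = 17.9/39.7 ≈ 0.45088.
n = log₂(39.7/17.9) = ln(2.2179)/ln 2 ≈ 1.1492 half-lives.
t = n × t½ = 1.1492 × 41.506 ≈ 47.698 minutes.

47.7 minutes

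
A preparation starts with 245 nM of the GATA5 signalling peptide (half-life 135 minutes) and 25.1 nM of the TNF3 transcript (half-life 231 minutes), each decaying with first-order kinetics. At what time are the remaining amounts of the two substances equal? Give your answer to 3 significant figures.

Set 245·(1/2)^(t/135) = 25.1·(1/2)^(t/231).
Taking log₂: log₂(245/25.1) = t·(1/135 − 1/231).
log₂(9.761) = 3.287; 1/135 − 1/231 = 0.0030784.
t = 3.287 / 0.0030784 ≈ 1067.8 minutes.

1070 minutes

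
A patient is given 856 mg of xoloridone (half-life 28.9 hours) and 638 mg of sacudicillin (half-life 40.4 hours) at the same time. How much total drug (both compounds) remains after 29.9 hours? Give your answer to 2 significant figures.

800 mg

xoloridone: 856 × (1/2)^(29.9/28.9) = 856 × (1/2)^1.0346 ≈ 417.86 mg.
sacudicillin: 638 × (1/2)^(29.9/40.4) = 638 × (1/2)^0.7401 ≈ 381.97 mg.
Total = 417.86 + 381.97 ≈ 799.83 mg.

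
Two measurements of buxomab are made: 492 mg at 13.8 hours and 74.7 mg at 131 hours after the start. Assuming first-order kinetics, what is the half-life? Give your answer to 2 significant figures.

Over Δt = 131 − 13.8 = 117.2 hours, the level fell by a factor of 492/74.7 ≈ 6.5863.
n = log₂(6.5863) ≈ 2.7195 half-lives, so t½ = 117.2/2.7195 ≈ 43.097 hours.

43 hours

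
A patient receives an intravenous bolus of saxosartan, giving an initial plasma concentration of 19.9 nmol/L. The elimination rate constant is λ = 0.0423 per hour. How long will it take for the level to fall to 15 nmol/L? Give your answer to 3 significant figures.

6.68 hours

t½ = ln 2 / λ = 0.69315 / 0.0423 ≈ 16.386 hours.
Fraction remaining = 15/19.9 ≈ 0.75377.
n = log₂(19.9/15) = ln(1.3267)/ln 2 ≈ 0.40781 half-lives.
t = n × t½ = 0.40781 × 16.386 ≈ 6.6825 hours.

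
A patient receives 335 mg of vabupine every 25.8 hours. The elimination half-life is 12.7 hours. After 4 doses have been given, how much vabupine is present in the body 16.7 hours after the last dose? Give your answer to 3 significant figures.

The 4 doses were given 94.1, 68.3, 42.5, 16.7 hours ago.
Total = 335·(1/2)^(94.1/12.7) + 335·(1/2)^(68.3/12.7) + 335·(1/2)^(42.5/12.7) + 335·(1/2)^(16.7/12.7)
      = 1.9705 + 8.056 + 32.935 + 134.65 ≈ 177.61 mg.

178 mg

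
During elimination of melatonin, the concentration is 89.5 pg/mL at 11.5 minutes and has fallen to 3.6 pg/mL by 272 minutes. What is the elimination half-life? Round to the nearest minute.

56 minutes

Over Δt = 272 − 11.5 = 260.5 minutes, the level fell by a factor of 89.5/3.6 ≈ 24.861.
n = log₂(24.861) ≈ 4.6358 half-lives, so t½ = 260.5/4.6358 ≈ 56.193 minutes.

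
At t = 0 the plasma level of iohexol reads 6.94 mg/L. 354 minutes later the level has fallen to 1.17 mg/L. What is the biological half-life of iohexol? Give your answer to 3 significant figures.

A/A₀ = 1.17/6.94 ≈ 0.16859.
n = log₂(5.9316) ≈ 2.5684 half-lives elapsed in 354 minutes.
t½ = 354/2.5684 ≈ 137.83 minutes.

138 minutes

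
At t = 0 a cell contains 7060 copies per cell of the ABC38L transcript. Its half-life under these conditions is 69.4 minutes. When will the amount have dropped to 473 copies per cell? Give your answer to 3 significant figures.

Fraction remaining = 473/7060 ≈ 0.066997.
n = log₂(7060/473) = ln(14.926)/ln 2 ≈ 3.8998 half-lives.
t = n × t½ = 3.8998 × 69.4 ≈ 270.64 minutes.

271 minutes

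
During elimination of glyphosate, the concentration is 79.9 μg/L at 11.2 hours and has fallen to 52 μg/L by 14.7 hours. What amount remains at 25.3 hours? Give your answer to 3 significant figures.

14.2 μg/L

Over Δt = 14.7 − 11.2 = 3.5 hours, the level fell by a factor of 79.9/52 ≈ 1.5365.
n = log₂(1.5365) ≈ 0.61968 half-lives, so t½ = 3.5/0.61968 ≈ 5.648 hours.
From t = 14.7 to t = 25.3: 52 × (1/2)^((25.3−14.7)/5.648) ≈ 14.159 μg/L.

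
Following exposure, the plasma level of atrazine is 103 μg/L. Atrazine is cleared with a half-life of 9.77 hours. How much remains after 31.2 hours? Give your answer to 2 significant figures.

11 μg/L

Number of half-lives: n = 31.2/9.77 ≈ 3.1934.
Remaining = 103 × (1/2)^3.1934 = 103 × 0.10931 ≈ 11.259 μg/L.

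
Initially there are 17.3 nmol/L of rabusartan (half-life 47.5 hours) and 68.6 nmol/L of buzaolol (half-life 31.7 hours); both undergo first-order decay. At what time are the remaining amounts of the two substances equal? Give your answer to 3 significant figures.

Set 17.3·(1/2)^(t/47.5) = 68.6·(1/2)^(t/31.7).
Taking log₂: log₂(17.3/68.6) = t·(1/47.5 − 1/31.7).
log₂(0.25219) = -1.9874; 1/47.5 − 1/31.7 = -0.010493.
t = -1.9874 / -0.010493 ≈ 189.4 hours.

189 hours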